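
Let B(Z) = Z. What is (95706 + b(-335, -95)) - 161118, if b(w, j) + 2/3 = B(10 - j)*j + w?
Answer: -227168/3 ≈ -75723.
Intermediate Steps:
b(w, j) = -2/3 + w + j*(10 - j) (b(w, j) = -2/3 + ((10 - j)*j + w) = -2/3 + (j*(10 - j) + w) = -2/3 + (w + j*(10 - j)) = -2/3 + w + j*(10 - j))
(95706 + b(-335, -95)) - 161118 = (95706 + (-2/3 - 335 - 1*(-95)*(-10 - 95))) - 161118 = (95706 + (-2/3 - 335 - 1*(-95)*(-105))) - 161118 = (95706 + (-2/3 - 335 - 9975)) - 161118 = (95706 - 30932/3) - 161118 = 256186/3 - 161118 = -227168/3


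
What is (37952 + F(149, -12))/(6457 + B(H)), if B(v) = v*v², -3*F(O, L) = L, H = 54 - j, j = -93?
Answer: 9489/795745 ≈ 0.011925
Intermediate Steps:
H = 147 (H = 54 - 1*(-93) = 54 + 93 = 147)
F(O, L) = -L/3
B(v) = v³
(37952 + F(149, -12))/(6457 + B(H)) = (37952 - ⅓*(-12))/(6457 + 147³) = (37952 + 4)/(6457 + 3176523) = 37956/3182980 = 37956*(1/3182980) = 9489/795745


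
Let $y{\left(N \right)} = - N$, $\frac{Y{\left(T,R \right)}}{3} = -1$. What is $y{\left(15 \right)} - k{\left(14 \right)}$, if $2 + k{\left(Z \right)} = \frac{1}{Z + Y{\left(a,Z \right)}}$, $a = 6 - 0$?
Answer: $- \frac{144}{11} \approx -13.091$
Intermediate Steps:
$a = 6$ ($a = 6 + 0 = 6$)
$Y{\left(T,R \right)} = -3$ ($Y{\left(T,R \right)} = 3 \left(-1\right) = -3$)
$k{\left(Z \right)} = -2 + \frac{1}{-3 + Z}$ ($k{\left(Z \right)} = -2 + \frac{1}{Z - 3} = -2 + \frac{1}{-3 + Z}$)
$y{\left(15 \right)} - k{\left(14 \right)} = \left(-1\right) 15 - \frac{7 - 28}{-3 + 14} = -15 - \frac{7 - 28}{11} = -15 - \frac{1}{11} \left(-21\right) = -15 - - \frac{21}{11} = -15 + \frac{21}{11} = - \frac{144}{11}$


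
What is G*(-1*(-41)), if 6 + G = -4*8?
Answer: -1558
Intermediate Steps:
G = -38 (G = -6 - 4*8 = -6 - 32 = -38)
G*(-1*(-41)) = -(-38)*(-41) = -38*41 = -1558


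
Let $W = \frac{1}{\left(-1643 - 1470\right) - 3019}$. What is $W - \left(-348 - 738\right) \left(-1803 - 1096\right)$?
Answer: $- \frac{19305461449}{6132} \approx -3.1483 \cdot 10^{6}$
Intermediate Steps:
$W = - \frac{1}{6132}$ ($W = \frac{1}{\left(-1643 - 1470\right) - 3019} = \frac{1}{-3113 - 3019} = \frac{1}{-6132} = - \frac{1}{6132} \approx -0.00016308$)
$W - \left(-348 - 738\right) \left(-1803 - 1096\right) = - \frac{1}{6132} - \left(-348 - 738\right) \left(-1803 - 1096\right) = - \frac{1}{6132} - \left(-348 + \left(-1022 + 284\right)\right) \left(-2899\right) = - \frac{1}{6132} - \left(-348 - 738\right) \left(-2899\right) = - \frac{1}{6132} - \left(-1086\right) \left(-2899\right) = - \frac{1}{6132} - 3148314 = - \frac{19305461449}{6132}$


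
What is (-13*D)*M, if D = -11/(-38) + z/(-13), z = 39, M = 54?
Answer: 36153/19 ≈ 1902.8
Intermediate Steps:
D = -103/38 (D = -11/(-38) + 39/(-13) = -11*(-1/38) + 39*(-1/13) = 11/38 - 3 = -103/38 ≈ -2.7105)
(-13*D)*M = -13*(-103/38)*54 = (1339/38)*54 = 36153/19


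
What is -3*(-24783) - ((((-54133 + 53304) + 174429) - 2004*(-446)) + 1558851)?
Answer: -2551886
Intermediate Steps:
-3*(-24783) - ((((-54133 + 53304) + 174429) - 2004*(-446)) + 1558851) = 74349 - (((-829 + 174429) + 893784) + 1558851) = 74349 - ((173600 + 893784) + 1558851) = 74349 - (1067384 + 1558851) = 74349 - 1*2626235 = 74349 - 2626235 = -2551886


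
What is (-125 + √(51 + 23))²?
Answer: (125 - √74)² ≈ 13548.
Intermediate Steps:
(-125 + √(51 + 23))² = (-125 + √74)²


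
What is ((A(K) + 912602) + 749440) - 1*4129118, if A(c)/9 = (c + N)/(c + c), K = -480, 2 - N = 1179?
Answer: -789459349/320 ≈ -2.4671e+6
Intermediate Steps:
N = -1177 (N = 2 - 1*1179 = 2 - 1179 = -1177)
A(c) = 9*(-1177 + c)/(2*c) (A(c) = 9*((c - 1177)/(c + c)) = 9*((-1177 + c)/((2*c))) = 9*((-1177 + c)*(1/(2*c))) = 9*((-1177 + c)/(2*c)) = 9*(-1177 + c)/(2*c))
((A(K) + 912602) + 749440) - 1*4129118 = (((9/2)*(-1177 - 480)/(-480) + 912602) + 749440) - 1*4129118 = (((9/2)*(-1/480)*(-1657) + 912602) + 749440) - 4129118 = ((4971/320 + 912602) + 749440) - 4129118 = (292037611/320 + 749440) - 4129118 = 531858411/320 - 4129118 = -789459349/320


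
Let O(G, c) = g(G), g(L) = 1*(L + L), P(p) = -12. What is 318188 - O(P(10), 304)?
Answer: 318212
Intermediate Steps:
g(L) = 2*L (g(L) = 1*(2*L) = 2*L)
O(G, c) = 2*G
318188 - O(P(10), 304) = 318188 - 2*(-12) = 318188 - 1*(-24) = 318188 + 24 = 318212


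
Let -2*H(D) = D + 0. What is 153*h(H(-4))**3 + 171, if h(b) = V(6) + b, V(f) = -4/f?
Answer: 1601/3 ≈ 533.67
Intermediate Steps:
H(D) = -D/2 (H(D) = -(D + 0)/2 = -D/2)
h(b) = -2/3 + b (h(b) = -4/6 + b = -4*1/6 + b = -2/3 + b)
153*h(H(-4))**3 + 171 = 153*(-2/3 - 1/2*(-4))**3 + 171 = 153*(-2/3 + 2)**3 + 171 = 153*(4/3)**3 + 171 = 153*(64/27) + 171 = 1088/3 + 171 = 1601/3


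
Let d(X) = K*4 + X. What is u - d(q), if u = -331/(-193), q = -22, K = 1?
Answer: 3805/193 ≈ 19.715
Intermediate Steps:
d(X) = 4 + X (d(X) = 1*4 + X = 4 + X)
u = 331/193 (u = -331*(-1/193) = 331/193 ≈ 1.7150)
u - d(q) = 331/193 - (4 - 22) = 331/193 - 1*(-18) = 331/193 + 18 = 3805/193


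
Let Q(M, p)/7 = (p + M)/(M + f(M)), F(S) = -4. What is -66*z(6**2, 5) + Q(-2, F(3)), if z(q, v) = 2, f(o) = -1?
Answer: -118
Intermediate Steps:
Q(M, p) = 7*(M + p)/(-1 + M) (Q(M, p) = 7*((p + M)/(M - 1)) = 7*((M + p)/(-1 + M)) = 7*(M + p)/(-1 + M))
-66*z(6**2, 5) + Q(-2, F(3)) = -66*2 + 7*(-2 - 4)/(-1 - 2) = -132 + 7*(-6)/(-3) = -132 + 7*(-1/3)*(-6) = -132 + 14 = -118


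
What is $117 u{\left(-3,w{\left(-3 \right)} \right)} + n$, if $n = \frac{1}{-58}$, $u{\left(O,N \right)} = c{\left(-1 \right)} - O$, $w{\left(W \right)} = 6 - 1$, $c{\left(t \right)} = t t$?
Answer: $\frac{27143}{58} \approx 467.98$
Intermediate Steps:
$c{\left(t \right)} = t^{2}$
$w{\left(W \right)} = 5$
$u{\left(O,N \right)} = 1 - O$ ($u{\left(O,N \right)} = \left(-1\right)^{2} - O = 1 - O$)
$n = - \frac{1}{58} \approx -0.017241$
$117 u{\left(-3,w{\left(-3 \right)} \right)} + n = 117 \left(1 - -3\right) - \frac{1}{58} = 117 \left(1 + 3\right) - \frac{1}{58} = 117 \cdot 4 - \frac{1}{58} = 468 - \frac{1}{58} = \frac{27143}{58}$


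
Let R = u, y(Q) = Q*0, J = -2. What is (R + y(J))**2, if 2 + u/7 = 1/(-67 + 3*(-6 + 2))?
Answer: 1238769/6241 ≈ 198.49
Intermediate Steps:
y(Q) = 0
u = -1113/79 (u = -14 + 7/(-67 + 3*(-6 + 2)) = -14 + 7/(-67 + 3*(-4)) = -14 + 7/(-67 - 12) = -14 + 7/(-79) = -14 + 7*(-1/79) = -14 - 7/79 = -1113/79 ≈ -14.089)
R = -1113/79 ≈ -14.089
(R + y(J))**2 = (-1113/79 + 0)**2 = (-1113/79)**2 = 1238769/6241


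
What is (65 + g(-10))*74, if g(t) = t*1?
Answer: 4070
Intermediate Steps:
g(t) = t
(65 + g(-10))*74 = (65 - 10)*74 = 55*74 = 4070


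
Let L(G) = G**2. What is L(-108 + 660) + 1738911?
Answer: 2043615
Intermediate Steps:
L(-108 + 660) + 1738911 = (-108 + 660)**2 + 1738911 = 552**2 + 1738911 = 304704 + 1738911 = 2043615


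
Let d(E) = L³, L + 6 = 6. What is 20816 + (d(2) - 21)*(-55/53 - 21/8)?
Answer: 8858597/424 ≈ 20893.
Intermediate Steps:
L = 0 (L = -6 + 6 = 0)
d(E) = 0 (d(E) = 0³ = 0)
20816 + (d(2) - 21)*(-55/53 - 21/8) = 20816 + (0 - 21)*(-55/53 - 21/8) = 20816 - 21*(-55*1/53 - 21*⅛) = 20816 - 21*(-55/53 - 21/8) = 20816 - 21*(-1553/424) = 20816 + 32613/424 = 8858597/424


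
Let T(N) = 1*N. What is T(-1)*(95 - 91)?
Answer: -4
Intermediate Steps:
T(N) = N
T(-1)*(95 - 91) = -(95 - 91) = -1*4 = -4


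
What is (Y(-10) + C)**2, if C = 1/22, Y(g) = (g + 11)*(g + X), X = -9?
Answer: 173889/484 ≈ 359.27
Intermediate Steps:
Y(g) = (-9 + g)*(11 + g) (Y(g) = (g + 11)*(g - 9) = (11 + g)*(-9 + g) = (-9 + g)*(11 + g))
C = 1/22 ≈ 0.045455
(Y(-10) + C)**2 = ((-99 + (-10)**2 + 2*(-10)) + 1/22)**2 = ((-99 + 100 - 20) + 1/22)**2 = (-19 + 1/22)**2 = (-417/22)**2 = 173889/484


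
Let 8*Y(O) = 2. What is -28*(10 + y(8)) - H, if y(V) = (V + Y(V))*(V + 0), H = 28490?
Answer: -30618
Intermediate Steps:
Y(O) = ¼ (Y(O) = (⅛)*2 = ¼)
y(V) = V*(¼ + V) (y(V) = (V + ¼)*(V + 0) = (¼ + V)*V = V*(¼ + V))
-28*(10 + y(8)) - H = -28*(10 + 8*(¼ + 8)) - 1*28490 = -28*(10 + 8*(33/4)) - 28490 = -28*(10 + 66) - 28490 = -28*76 - 28490 = -2128 - 28490 = -30618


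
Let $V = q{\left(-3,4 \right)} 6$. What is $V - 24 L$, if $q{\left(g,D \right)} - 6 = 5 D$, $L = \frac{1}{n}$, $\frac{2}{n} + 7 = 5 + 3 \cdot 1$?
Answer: $144$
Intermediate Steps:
$n = 2$ ($n = \frac{2}{-7 + \left(5 + 3 \cdot 1\right)} = \frac{2}{-7 + \left(5 + 3\right)} = \frac{2}{-7 + 8} = \frac{2}{1} = 2 \cdot 1 = 2$)
$L = \frac{1}{2} \approx 0.5$
$q{\left(g,D \right)} = 6 + 5 D$
$V = 156$ ($V = \left(6 + 5 \cdot 4\right) 6 = \left(6 + 20\right) 6 = 26 \cdot 6 = 156$)
$V - 24 L = 156 - 12 = 144$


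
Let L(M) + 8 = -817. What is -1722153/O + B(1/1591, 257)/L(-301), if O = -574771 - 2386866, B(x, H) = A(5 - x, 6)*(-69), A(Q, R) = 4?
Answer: 746062679/814450175 ≈ 0.91603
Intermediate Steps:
L(M) = -825 (L(M) = -8 - 817 = -825)
B(x, H) = -276 (B(x, H) = 4*(-69) = -276)
O = -2961637
-1722153/O + B(1/1591, 257)/L(-301) = -1722153/(-2961637) - 276/(-825) = -1722153*(-1/2961637) - 276*(-1/825) = 1722153/2961637 + 92/275 = 746062679/814450175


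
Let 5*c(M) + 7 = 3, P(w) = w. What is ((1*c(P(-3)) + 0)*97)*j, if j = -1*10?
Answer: 776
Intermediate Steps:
j = -10
c(M) = -⅘ (c(M) = -7/5 + (⅕)*3 = -7/5 + ⅗ = -⅘)
((1*c(P(-3)) + 0)*97)*j = ((1*(-⅘) + 0)*97)*(-10) = ((-⅘ + 0)*97)*(-10) = -⅘*97*(-10) = -388/5*(-10) = 776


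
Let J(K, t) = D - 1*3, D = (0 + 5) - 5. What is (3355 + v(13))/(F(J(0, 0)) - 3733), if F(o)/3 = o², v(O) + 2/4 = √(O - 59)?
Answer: -6709/7412 - I*√46/3706 ≈ -0.90515 - 0.0018301*I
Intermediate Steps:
D = 0 (D = 5 - 5 = 0)
J(K, t) = -3 (J(K, t) = 0 - 1*3 = 0 - 3 = -3)
v(O) = -½ + √(-59 + O) (v(O) = -½ + √(O - 59) = -½ + √(-59 + O))
F(o) = 3*o²
(3355 + v(13))/(F(J(0, 0)) - 3733) = (3355 + (-½ + √(-59 + 13)))/(3*(-3)² - 3733) = (3355 + (-½ + √(-46)))/(3*9 - 3733) = (3355 + (-½ + I*√46))/(27 - 3733) = (6709/2 + I*√46)/(-3706) = (6709/2 + I*√46)*(-1/3706) = -6709/7412 - I*√46/3706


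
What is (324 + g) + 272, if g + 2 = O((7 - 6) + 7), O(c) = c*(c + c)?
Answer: 722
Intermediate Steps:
O(c) = 2*c**2 (O(c) = c*(2*c) = 2*c**2)
g = 126 (g = -2 + 2*((7 - 6) + 7)**2 = -2 + 2*(1 + 7)**2 = -2 + 2*8**2 = -2 + 2*64 = -2 + 128 = 126)
(324 + g) + 272 = (324 + 126) + 272 = 450 + 272 = 722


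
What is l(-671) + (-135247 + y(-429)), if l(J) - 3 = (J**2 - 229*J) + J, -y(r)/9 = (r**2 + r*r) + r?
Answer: -2840892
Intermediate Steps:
y(r) = -18*r**2 - 9*r (y(r) = -9*((r**2 + r*r) + r) = -9*((r**2 + r**2) + r) = -9*(2*r**2 + r) = -9*(r + 2*r**2) = -18*r**2 - 9*r)
l(J) = 3 + J**2 - 228*J (l(J) = 3 + ((J**2 - 229*J) + J) = 3 + (J**2 - 228*J) = 3 + J**2 - 228*J)
l(-671) + (-135247 + y(-429)) = (3 + (-671)**2 - 228*(-671)) + (-135247 - 9*(-429)*(1 + 2*(-429))) = (3 + 450241 + 152988) + (-135247 - 9*(-429)*(1 - 858)) = 603232 + (-135247 - 9*(-429)*(-857)) = 603232 + (-135247 - 3308877) = 603232 - 3444124 = -2840892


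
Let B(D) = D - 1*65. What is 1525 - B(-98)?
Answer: 1688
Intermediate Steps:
B(D) = -65 + D (B(D) = D - 65 = -65 + D)
1525 - B(-98) = 1525 - (-65 - 98) = 1525 - 1*(-163) = 1525 + 163 = 1688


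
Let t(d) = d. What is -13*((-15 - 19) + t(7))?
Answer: 351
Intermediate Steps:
-13*((-15 - 19) + t(7)) = -13*((-15 - 19) + 7) = -13*(-34 + 7) = -13*(-27) = 351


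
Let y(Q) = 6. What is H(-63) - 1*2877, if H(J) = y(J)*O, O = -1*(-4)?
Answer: -2853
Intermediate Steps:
O = 4
H(J) = 24 (H(J) = 6*4 = 24)
H(-63) - 1*2877 = 24 - 1*2877 = 24 - 2877 = -2853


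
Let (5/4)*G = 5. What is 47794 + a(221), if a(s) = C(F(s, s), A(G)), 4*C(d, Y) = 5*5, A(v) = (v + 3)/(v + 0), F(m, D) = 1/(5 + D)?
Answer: 191201/4 ≈ 47800.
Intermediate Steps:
G = 4 (G = (⅘)*5 = 4)
A(v) = (3 + v)/v
C(d, Y) = 25/4 (C(d, Y) = (5*5)/4 = (¼)*25 = 25/4)
a(s) = 25/4
47794 + a(221) = 47794 + 25/4 = 191201/4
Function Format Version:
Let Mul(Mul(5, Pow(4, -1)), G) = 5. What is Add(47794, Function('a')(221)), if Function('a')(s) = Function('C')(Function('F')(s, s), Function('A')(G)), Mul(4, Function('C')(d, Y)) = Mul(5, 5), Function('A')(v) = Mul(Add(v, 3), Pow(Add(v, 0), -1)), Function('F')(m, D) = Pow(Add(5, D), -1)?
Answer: Rational(191201, 4) ≈ 47800.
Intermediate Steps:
G = 4 (G = Mul(Rational(4, 5), 5) = 4)
Function('A')(v) = Mul(Pow(v, -1), Add(3, v)) (Function('A')(v) = Mul(Add(3, v), Pow(v, -1)) = Mul(Pow(v, -1), Add(3, v)))
Function('C')(d, Y) = Rational(25, 4) (Function('C')(d, Y) = Mul(Rational(1, 4), Mul(5, 5)) = Mul(Rational(1, 4), 25) = Rational(25, 4))
Function('a')(s) = Rational(25, 4)
Add(47794, Function('a')(221)) = Add(47794, Rational(25, 4)) = Rational(191201, 4)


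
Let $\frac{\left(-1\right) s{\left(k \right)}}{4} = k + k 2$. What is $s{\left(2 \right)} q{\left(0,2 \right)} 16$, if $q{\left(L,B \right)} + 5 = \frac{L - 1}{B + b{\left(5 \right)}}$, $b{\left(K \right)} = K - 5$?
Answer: $2112$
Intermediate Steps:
$b{\left(K \right)} = -5 + K$
$s{\left(k \right)} = - 12 k$ ($s{\left(k \right)} = - 4 \left(k + k 2\right) = - 4 \left(k + 2 k\right) = - 4 \cdot 3 k = - 12 k$)
$q{\left(L,B \right)} = -5 + \frac{-1 + L}{B}$ ($q{\left(L,B \right)} = -5 + \frac{L - 1}{B + \left(-5 + 5\right)} = -5 + \frac{-1 + L}{B + 0} = -5 + \frac{-1 + L}{B}$)
$s{\left(2 \right)} q{\left(0,2 \right)} 16 = \left(-12\right) 2 \frac{-1 + 0 - 10}{2} \cdot 16 = - 24 \frac{-1 + 0 - 10}{2} \cdot 16 = - 24 \cdot \frac{1}{2} \left(-11\right) 16 = \left(-24\right) \left(- \frac{11}{2}\right) 16 = 132 \cdot 16 = 2112$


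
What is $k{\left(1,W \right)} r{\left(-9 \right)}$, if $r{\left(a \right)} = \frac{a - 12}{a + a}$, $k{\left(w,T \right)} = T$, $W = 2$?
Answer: $\frac{7}{3} \approx 2.3333$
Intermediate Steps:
$r{\left(a \right)} = \frac{-12 + a}{2 a}$
$k{\left(1,W \right)} r{\left(-9 \right)} = 2 \frac{-12 - 9}{2 \left(-9\right)} = 2 \cdot \frac{1}{2} \left(- \frac{1}{9}\right) \left(-21\right) = 2 \cdot \frac{7}{6} = \frac{7}{3}$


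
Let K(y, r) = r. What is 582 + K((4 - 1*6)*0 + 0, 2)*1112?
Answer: 2806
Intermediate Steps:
582 + K((4 - 1*6)*0 + 0, 2)*1112 = 582 + 2*1112 = 582 + 2224 = 2806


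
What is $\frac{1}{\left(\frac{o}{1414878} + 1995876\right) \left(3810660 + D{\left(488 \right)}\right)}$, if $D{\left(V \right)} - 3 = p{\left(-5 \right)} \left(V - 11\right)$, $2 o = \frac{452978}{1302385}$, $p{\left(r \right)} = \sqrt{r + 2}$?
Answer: $\frac{443810468890495}{3375449865459520217169191562} - \frac{55554005605 i \sqrt{3}}{3375449865459520217169191562} \approx 1.3148 \cdot 10^{-13} - 2.8507 \cdot 10^{-17} i$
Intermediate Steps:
$p{\left(r \right)} = \sqrt{2 + r}$
$o = \frac{773}{4445}$ ($o = \frac{452978 \cdot \frac{1}{1302385}}{2} = \frac{1}{2} \cdot \frac{1546}{4445} = \frac{773}{4445} \approx 0.1739$)
$D{\left(V \right)} = 3 + i \sqrt{3} \left(-11 + V\right)$ ($D{\left(V \right)} = 3 + \sqrt{2 - 5} \left(V - 11\right) = 3 + \sqrt{-3} \left(-11 + V\right) = 3 + i \sqrt{3} \left(-11 + V\right)$)
$\frac{1}{\left(\frac{o}{1414878} + 1995876\right) \left(3810660 + D{\left(488 \right)}\right)} = \frac{1}{\left(\frac{773}{4445 \cdot 1414878} + 1995876\right) \left(3810660 + \left(3 - 11 i \sqrt{3} + i 488 \sqrt{3}\right)\right)} = \frac{1}{\left(\frac{773}{4445} \cdot \frac{1}{1414878} + 1995876\right) \left(3810660 + \left(3 - 11 i \sqrt{3} + 488 i \sqrt{3}\right)\right)} = \frac{1}{\left(\frac{773}{6289132710} + 1995876\right) \left(3810660 + \left(3 + 477 i \sqrt{3}\right)\right)} = \frac{1}{\frac{12552329036704733}{6289132710} \left(3810663 + 477 i \sqrt{3}\right)} = \frac{1}{\frac{15944231941332122655993}{2096377570} + \frac{1995820316836052547 i \sqrt{3}}{2096377570}}$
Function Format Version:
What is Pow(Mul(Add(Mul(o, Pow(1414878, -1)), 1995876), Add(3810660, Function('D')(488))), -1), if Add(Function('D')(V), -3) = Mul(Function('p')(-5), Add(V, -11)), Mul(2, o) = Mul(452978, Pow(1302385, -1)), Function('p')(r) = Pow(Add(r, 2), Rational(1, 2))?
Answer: Add(Rational(443810468890495, 3375449865459520217169191562), Mul(Rational(-55554005605, 3375449865459520217169191562), I, Pow(3, Rational(1, 2)))) ≈ Add(1.3148e-13, Mul(-2.8507e-17, I))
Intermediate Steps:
Function('p')(r) = Pow(Add(2, r), Rational(1, 2))
o = Rational(773, 4445) (o = Mul(Rational(1, 2), Mul(452978, Pow(1302385, -1))) = Mul(Rational(1, 2), Mul(452978, Rational(1, 1302385))) = Mul(Rational(1, 2), Rational(1546, 4445)) = Rational(773, 4445) ≈ 0.17390)
Function('D')(V) = Add(3, Mul(I, Pow(3, Rational(1, 2)), Add(-11, V))) (Function('D')(V) = Add(3, Mul(Pow(Add(2, -5), Rational(1, 2)), Add(V, -11))) = Add(3, Mul(Pow(-3, Rational(1, 2)), Add(-11, V))) = Add(3, Mul(Mul(I, Pow(3, Rational(1, 2))), Add(-11, V))) = Add(3, Mul(I, Pow(3, Rational(1, 2)), Add(-11, V))))
Pow(Mul(Add(Mul(o, Pow(1414878, -1)), 1995876), Add(3810660, Function('D')(488))), -1) = Pow(Mul(Add(Mul(Rational(773, 4445), Pow(1414878, -1)), 1995876), Add(3810660, Add(3, Mul(-11, I, Pow(3, Rational(1, 2))), Mul(I, 488, Pow(3, Rational(1, 2)))))), -1) = Pow(Mul(Add(Mul(Rational(773, 4445), Rational(1, 1414878)), 1995876), Add(3810660, Add(3, Mul(-11, I, Pow(3, Rational(1, 2))), Mul(488, I, Pow(3, Rational(1, 2)))))), -1) = Pow(Mul(Add(Rational(773, 6289132710), 1995876), Add(3810660, Add(3, Mul(477, I, Pow(3, Rational(1, 2)))))), -1) = Pow(Mul(Rational(12552329036704733, 6289132710), Add(3810663, Mul(477, I, Pow(3, Rational(1, 2))))), -1) = Pow(Add(Rational(15944231941332122655993, 2096377570), Mul(Rational(1995820316836052547, 2096377570), I, Pow(3, Rational(1, 2)))), -1)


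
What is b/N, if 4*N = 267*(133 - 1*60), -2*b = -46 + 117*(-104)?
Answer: 24428/19491 ≈ 1.2533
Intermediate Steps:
b = 6107 (b = -(-46 + 117*(-104))/2 = -(-46 - 12168)/2 = -½*(-12214) = 6107)
N = 19491/4 (N = (267*(133 - 1*60))/4 = (267*(133 - 60))/4 = (267*73)/4 = (¼)*19491 = 19491/4 ≈ 4872.8)
b/N = 6107/(19491/4) = 6107*(4/19491) = 24428/19491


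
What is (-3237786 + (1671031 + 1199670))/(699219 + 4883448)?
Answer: -367085/5582667 ≈ -0.065754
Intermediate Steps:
(-3237786 + (1671031 + 1199670))/(699219 + 4883448) = (-3237786 + 2870701)/5582667 = -367085*1/5582667 = -367085/5582667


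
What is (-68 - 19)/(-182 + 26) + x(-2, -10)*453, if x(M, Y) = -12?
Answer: -282643/52 ≈ -5435.4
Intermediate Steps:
(-68 - 19)/(-182 + 26) + x(-2, -10)*453 = (-68 - 19)/(-182 + 26) - 12*453 = -87/(-156) - 5436 = -87*(-1/156) - 5436 = 29/52 - 5436 = -282643/52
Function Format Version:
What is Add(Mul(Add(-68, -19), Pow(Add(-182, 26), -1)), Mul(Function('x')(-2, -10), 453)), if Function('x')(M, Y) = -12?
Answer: Rational(-282643, 52) ≈ -5435.4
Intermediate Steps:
Add(Mul(Add(-68, -19), Pow(Add(-182, 26), -1)), Mul(Function('x')(-2, -10), 453)) = Add(Mul(Add(-68, -19), Pow(Add(-182, 26), -1)), Mul(-12, 453)) = Add(Mul(-87, Pow(-156, -1)), -5436) = Add(Mul(-87, Rational(-1, 156)), -5436) = Add(Rational(29, 52), -5436) = Rational(-282643, 52)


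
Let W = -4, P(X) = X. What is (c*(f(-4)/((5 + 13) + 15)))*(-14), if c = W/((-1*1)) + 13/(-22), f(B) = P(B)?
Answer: 700/121 ≈ 5.7851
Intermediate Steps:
f(B) = B
c = 75/22 (c = -4/((-1*1)) + 13/(-22) = -4/(-1) + 13*(-1/22) = -4*(-1) - 13/22 = 4 - 13/22 = 75/22 ≈ 3.4091)
(c*(f(-4)/((5 + 13) + 15)))*(-14) = (75*(-4/((5 + 13) + 15))/22)*(-14) = (75*(-4/(18 + 15))/22)*(-14) = (75*(-4/33)/22)*(-14) = (75*(-4*1/33)/22)*(-14) = ((75/22)*(-4/33))*(-14) = -50/121*(-14) = 700/121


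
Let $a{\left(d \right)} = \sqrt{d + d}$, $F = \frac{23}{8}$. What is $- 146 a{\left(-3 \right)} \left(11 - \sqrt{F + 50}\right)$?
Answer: $i \left(- 1606 \sqrt{6} + 219 \sqrt{141}\right) \approx - 1333.4 i$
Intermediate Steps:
$F = \frac{23}{8}$ ($F = 23 \cdot \frac{1}{8} = \frac{23}{8} \approx 2.875$)
$a{\left(d \right)} = \sqrt{2} \sqrt{d}$ ($a{\left(d \right)} = \sqrt{2 d} = \sqrt{2} \sqrt{d}$)
$- 146 a{\left(-3 \right)} \left(11 - \sqrt{F + 50}\right) = - 146 \sqrt{2} \sqrt{-3} \left(11 - \sqrt{\frac{23}{8} + 50}\right) = - 146 \sqrt{2} i \sqrt{3} \left(11 - \sqrt{\frac{423}{8}}\right) = - 146 i \sqrt{6} \left(11 - \frac{3 \sqrt{94}}{4}\right)$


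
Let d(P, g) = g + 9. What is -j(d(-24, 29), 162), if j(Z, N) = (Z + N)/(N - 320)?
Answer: 100/79 ≈ 1.2658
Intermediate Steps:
d(P, g) = 9 + g
j(Z, N) = (N + Z)/(-320 + N)
-j(d(-24, 29), 162) = -(162 + (9 + 29))/(-320 + 162) = -(162 + 38)/(-158) = -(-1)*200/158 = -1*(-100/79) = 100/79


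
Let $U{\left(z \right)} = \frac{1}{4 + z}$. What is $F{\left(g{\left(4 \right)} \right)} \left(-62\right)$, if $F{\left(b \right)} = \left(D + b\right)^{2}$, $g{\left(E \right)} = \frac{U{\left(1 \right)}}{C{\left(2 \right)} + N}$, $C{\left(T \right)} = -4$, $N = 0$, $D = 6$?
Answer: $- \frac{438991}{200} \approx -2195.0$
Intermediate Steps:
$g{\left(E \right)} = - \frac{1}{20}$ ($g{\left(E \right)} = \frac{1}{\left(4 + 1\right) \left(-4 + 0\right)} = \frac{1}{5 \left(-4\right)} = \frac{1}{5} \left(- \frac{1}{4}\right) = - \frac{1}{20}$)
$F{\left(b \right)} = \left(6 + b\right)^{2}$
$F{\left(g{\left(4 \right)} \right)} \left(-62\right) = \left(6 - \frac{1}{20}\right)^{2} \left(-62\right) = \left(\frac{119}{20}\right)^{2} \left(-62\right) = \frac{14161}{400} \left(-62\right) = - \frac{438991}{200}$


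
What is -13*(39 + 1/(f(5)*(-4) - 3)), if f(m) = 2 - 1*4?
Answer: -2548/5 ≈ -509.60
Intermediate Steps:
f(m) = -2 (f(m) = 2 - 4 = -2)
-13*(39 + 1/(f(5)*(-4) - 3)) = -13*(39 + 1/(-2*(-4) - 3)) = -13*(39 + 1/(8 - 3)) = -13*(39 + 1/5) = -13*(39 + ⅕) = -13*196/5 = -2548/5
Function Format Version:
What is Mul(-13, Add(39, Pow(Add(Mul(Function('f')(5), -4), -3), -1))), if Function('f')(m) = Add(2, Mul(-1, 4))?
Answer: Rational(-2548, 5) ≈ -509.60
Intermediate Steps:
Function('f')(m) = -2 (Function('f')(m) = Add(2, -4) = -2)
Mul(-13, Add(39, Pow(Add(Mul(Function('f')(5), -4), -3), -1))) = Mul(-13, Add(39, Pow(Add(Mul(-2, -4), -3), -1))) = Mul(-13, Add(39, Pow(Add(8, -3), -1))) = Mul(-13, Add(39, Pow(5, -1))) = Mul(-13, Add(39, Rational(1, 5))) = Mul(-13, Rational(196, 5)) = Rational(-2548, 5)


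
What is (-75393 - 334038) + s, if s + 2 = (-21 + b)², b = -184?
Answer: -367408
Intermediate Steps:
s = 42023 (s = -2 + (-21 - 184)² = -2 + (-205)² = -2 + 42025 = 42023)
(-75393 - 334038) + s = (-75393 - 334038) + 42023 = -409431 + 42023 = -367408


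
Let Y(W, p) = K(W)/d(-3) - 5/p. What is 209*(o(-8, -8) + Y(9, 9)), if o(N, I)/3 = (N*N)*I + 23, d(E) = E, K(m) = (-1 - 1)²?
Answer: -2762980/9 ≈ -3.0700e+5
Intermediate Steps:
K(m) = 4 (K(m) = (-2)² = 4)
o(N, I) = 69 + 3*I*N² (o(N, I) = 3*((N*N)*I + 23) = 3*(N²*I + 23) = 3*(I*N² + 23) = 3*(23 + I*N²) = 69 + 3*I*N²)
Y(W, p) = -4/3 - 5/p (Y(W, p) = 4/(-3) - 5/p = 4*(-⅓) - 5/p = -4/3 - 5/p)
209*(o(-8, -8) + Y(9, 9)) = 209*((69 + 3*(-8)*(-8)²) + (-4/3 - 5/9)) = 209*((69 + 3*(-8)*64) + (-4/3 - 5*⅑)) = 209*((69 - 1536) + (-4/3 - 5/9)) = 209*(-1467 - 17/9) = 209*(-13220/9) = -2762980/9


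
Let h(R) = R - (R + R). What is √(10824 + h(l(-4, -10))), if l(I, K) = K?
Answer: √10834 ≈ 104.09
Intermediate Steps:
h(R) = -R (h(R) = R - 2*R = -R)
√(10824 + h(l(-4, -10))) = √(10824 - 1*(-10)) = √(10824 + 10) = √10834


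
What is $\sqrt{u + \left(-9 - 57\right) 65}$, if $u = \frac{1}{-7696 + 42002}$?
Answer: $\frac{i \sqrt{5048907984134}}{34306} \approx 65.498 i$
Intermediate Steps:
$u = \frac{1}{34306} \approx 2.9149 \cdot 10^{-5}$
$\sqrt{u + \left(-9 - 57\right) 65} = \sqrt{\frac{1}{34306} + \left(-9 - 57\right) 65} = \sqrt{\frac{1}{34306} - 4290} = \sqrt{- \frac{147172739}{34306}} = \frac{i \sqrt{5048907984134}}{34306}$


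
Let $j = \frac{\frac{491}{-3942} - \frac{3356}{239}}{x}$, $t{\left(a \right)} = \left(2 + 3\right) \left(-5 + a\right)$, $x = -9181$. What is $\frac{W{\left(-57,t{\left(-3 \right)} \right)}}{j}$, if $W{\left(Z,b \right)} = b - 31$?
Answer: $- \frac{614133597438}{13346701} \approx -46014.0$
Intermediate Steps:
$t{\left(a \right)} = -25 + 5 a$ ($t{\left(a \right)} = 5 \left(-5 + a\right) = -25 + 5 a$)
$W{\left(Z,b \right)} = -31 + b$ ($W{\left(Z,b \right)} = b - 31 = -31 + b$)
$j = \frac{13346701}{8649768978}$ ($j = \frac{\frac{491}{-3942} - \frac{3356}{239}}{-9181} = \left(491 \left(- \frac{1}{3942}\right) - \frac{3356}{239}\right) \left(- \frac{1}{9181}\right) = \left(- \frac{491}{3942} - \frac{3356}{239}\right) \left(- \frac{1}{9181}\right) = \left(- \frac{13346701}{942138}\right) \left(- \frac{1}{9181}\right) = \frac{13346701}{8649768978} \approx 0.001543$)
$\frac{W{\left(-57,t{\left(-3 \right)} \right)}}{j} = \frac{-31 + \left(-25 + 5 \left(-3\right)\right)}{\frac{13346701}{8649768978}} = \left(-31 - 40\right) \frac{8649768978}{13346701} = \left(-71\right) \frac{8649768978}{13346701} = - \frac{614133597438}{13346701}$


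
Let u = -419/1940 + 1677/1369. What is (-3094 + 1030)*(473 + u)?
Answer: -649593199284/663965 ≈ -9.7836e+5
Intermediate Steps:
u = 2679769/2655860 (u = -419*1/1940 + 1677*(1/1369) = -419/1940 + 1677/1369 = 2679769/2655860 ≈ 1.0090)
(-3094 + 1030)*(473 + u) = (-3094 + 1030)*(473 + 2679769/2655860) = -2064*1258901549/2655860 = -649593199284/663965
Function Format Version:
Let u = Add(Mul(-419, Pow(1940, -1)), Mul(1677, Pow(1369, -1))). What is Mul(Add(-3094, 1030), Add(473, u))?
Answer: Rational(-649593199284, 663965) ≈ -9.7836e+5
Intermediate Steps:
u = Rational(2679769, 2655860) (u = Add(Mul(-419, Rational(1, 1940)), Mul(1677, Rational(1, 1369))) = Add(Rational(-419, 1940), Rational(1677, 1369)) = Rational(2679769, 2655860) ≈ 1.0090)
Mul(Add(-3094, 1030), Add(473, u)) = Mul(Add(-3094, 1030), Add(473, Rational(2679769, 2655860))) = Mul(-2064, Rational(1258901549, 2655860)) = Rational(-649593199284, 663965)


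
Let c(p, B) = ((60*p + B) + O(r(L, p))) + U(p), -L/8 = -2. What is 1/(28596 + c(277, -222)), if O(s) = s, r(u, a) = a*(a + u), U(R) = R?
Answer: 1/126432 ≈ 7.9094e-6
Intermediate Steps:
L = 16 (L = -8*(-2) = 16)
c(p, B) = B + 61*p + p*(16 + p) (c(p, B) = ((60*p + B) + p*(p + 16)) + p = ((B + 60*p) + p*(16 + p)) + p = (B + 60*p + p*(16 + p)) + p = B + 61*p + p*(16 + p))
1/(28596 + c(277, -222)) = 1/(28596 + (-222 + 277**2 + 77*277)) = 1/(28596 + (-222 + 76729 + 21329)) = 1/(28596 + 97836) = 1/126432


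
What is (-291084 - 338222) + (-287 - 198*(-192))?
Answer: -591577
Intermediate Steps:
(-291084 - 338222) + (-287 - 198*(-192)) = -629306 + (-287 + 38016) = -629306 + 37729 = -591577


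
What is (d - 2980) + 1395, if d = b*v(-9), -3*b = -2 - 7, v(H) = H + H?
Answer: -1639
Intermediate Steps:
v(H) = 2*H
b = 3 (b = -(-2 - 7)/3 = -⅓*(-9) = 3)
d = -54 (d = 3*(2*(-9)) = 3*(-18) = -54)
(d - 2980) + 1395 = (-54 - 2980) + 1395 = -3034 + 1395 = -1639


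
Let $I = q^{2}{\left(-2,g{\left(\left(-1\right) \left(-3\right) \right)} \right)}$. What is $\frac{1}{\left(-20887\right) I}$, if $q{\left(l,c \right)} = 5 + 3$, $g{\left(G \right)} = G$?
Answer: $- \frac{1}{1336768} \approx -7.4807 \cdot 10^{-7}$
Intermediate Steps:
$q{\left(l,c \right)} = 8$
$I = 64$ ($I = 8^{2} = 64$)
$\frac{1}{\left(-20887\right) I} = \frac{1}{\left(-20887\right) 64} = \left(- \frac{1}{20887}\right) \frac{1}{64} = - \frac{1}{1336768}$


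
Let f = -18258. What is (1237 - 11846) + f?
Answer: -28867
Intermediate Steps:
(1237 - 11846) + f = (1237 - 11846) - 18258 = -10609 - 18258 = -28867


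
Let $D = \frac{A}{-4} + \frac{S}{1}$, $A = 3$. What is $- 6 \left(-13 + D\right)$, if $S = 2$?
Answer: $\frac{141}{2} \approx 70.5$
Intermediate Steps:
$D = \frac{5}{4}$ ($D = \frac{3}{-4} + \frac{2}{1} = 3 \left(- \frac{1}{4}\right) + 2 \cdot 1 = - \frac{3}{4} + 2 = \frac{5}{4} \approx 1.25$)
$- 6 \left(-13 + D\right) = - 6 \left(-13 + \frac{5}{4}\right) = \left(-6\right) \left(- \frac{47}{4}\right) = \frac{141}{2}$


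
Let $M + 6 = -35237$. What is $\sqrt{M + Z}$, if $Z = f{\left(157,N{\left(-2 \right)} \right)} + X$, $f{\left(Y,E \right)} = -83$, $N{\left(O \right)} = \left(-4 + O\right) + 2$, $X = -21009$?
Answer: $i \sqrt{56335} \approx 237.35 i$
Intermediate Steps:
$M = -35243$ ($M = -6 - 35237 = -35243$)
$N{\left(O \right)} = -2 + O$
$Z = -21092$ ($Z = -83 - 21009 = -21092$)
$\sqrt{M + Z} = \sqrt{-35243 - 21092} = \sqrt{-56335} = i \sqrt{56335}$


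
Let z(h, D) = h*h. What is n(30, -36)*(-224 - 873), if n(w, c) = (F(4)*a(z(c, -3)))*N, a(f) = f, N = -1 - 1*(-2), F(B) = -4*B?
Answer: 22747392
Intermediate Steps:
z(h, D) = h²
N = 1 (N = -1 + 2 = 1)
n(w, c) = -16*c² (n(w, c) = ((-4*4)*c²)*1 = -16*c²*1 = -16*c²)
n(30, -36)*(-224 - 873) = (-16*(-36)²)*(-224 - 873) = -16*1296*(-1097) = -20736*(-1097) = 22747392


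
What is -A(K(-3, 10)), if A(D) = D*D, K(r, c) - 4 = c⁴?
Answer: -100080016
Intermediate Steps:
K(r, c) = 4 + c⁴
A(D) = D²
-A(K(-3, 10)) = -(4 + 10⁴)² = -(4 + 10000)² = -1*10004² = -1*100080016 = -100080016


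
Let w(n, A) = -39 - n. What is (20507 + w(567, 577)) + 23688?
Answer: 43589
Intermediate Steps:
(20507 + w(567, 577)) + 23688 = (20507 + (-39 - 1*567)) + 23688 = (20507 + (-39 - 567)) + 23688 = (20507 - 606) + 23688 = 19901 + 23688 = 43589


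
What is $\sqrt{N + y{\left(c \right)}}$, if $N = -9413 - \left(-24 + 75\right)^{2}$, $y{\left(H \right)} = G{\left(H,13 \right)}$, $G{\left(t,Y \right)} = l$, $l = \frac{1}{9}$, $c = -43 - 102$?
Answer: $\frac{25 i \sqrt{173}}{3} \approx 109.61 i$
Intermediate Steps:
$c = -145$
$l = \frac{1}{9} \approx 0.11111$
$G{\left(t,Y \right)} = \frac{1}{9}$
$y{\left(H \right)} = \frac{1}{9}$
$N = -12014$ ($N = -9413 - 51^{2} = -9413 - 2601 = -12014$)
$\sqrt{N + y{\left(c \right)}} = \sqrt{-12014 + \frac{1}{9}} = \sqrt{- \frac{108125}{9}} = \frac{25 i \sqrt{173}}{3}$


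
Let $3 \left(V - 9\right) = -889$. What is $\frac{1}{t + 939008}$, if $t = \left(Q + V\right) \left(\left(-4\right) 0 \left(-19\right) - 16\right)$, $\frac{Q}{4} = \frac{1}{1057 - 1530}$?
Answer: $\frac{1419}{1338976160} \approx 1.0598 \cdot 10^{-6}$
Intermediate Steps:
$Q = - \frac{4}{473}$ ($Q = \frac{4}{1057 - 1530} = \frac{4}{-473} = 4 \left(- \frac{1}{473}\right) = - \frac{4}{473} \approx -0.0084567$)
$V = - \frac{862}{3}$ ($V = 9 + \frac{1}{3} \left(-889\right) = 9 - \frac{889}{3} = - \frac{862}{3} \approx -287.33$)
$t = \frac{6523808}{1419}$ ($t = \left(- \frac{4}{473} - \frac{862}{3}\right) \left(\left(-4\right) 0 \left(-19\right) - 16\right) = - \frac{407738 \left(0 \left(-19\right) - 16\right)}{1419} = - \frac{407738 \left(0 - 16\right)}{1419} = \left(- \frac{407738}{1419}\right) \left(-16\right) = \frac{6523808}{1419} \approx 4597.5$)
$\frac{1}{t + 939008} = \frac{1}{\frac{6523808}{1419} + 939008} = \frac{1}{\frac{1338976160}{1419}} = \frac{1419}{1338976160}$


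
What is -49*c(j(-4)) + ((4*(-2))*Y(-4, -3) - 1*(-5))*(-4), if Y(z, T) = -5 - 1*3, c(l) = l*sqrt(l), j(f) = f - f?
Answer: -276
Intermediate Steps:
j(f) = 0
c(l) = l**(3/2)
Y(z, T) = -8 (Y(z, T) = -5 - 3 = -8)
-49*c(j(-4)) + ((4*(-2))*Y(-4, -3) - 1*(-5))*(-4) = -49*0**(3/2) + ((4*(-2))*(-8) - 1*(-5))*(-4) = -49*0 + (-8*(-8) + 5)*(-4) = 0 + (64 + 5)*(-4) = 0 + 69*(-4) = 0 - 276 = -276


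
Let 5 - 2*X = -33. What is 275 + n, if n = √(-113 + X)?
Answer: 275 + I*√94 ≈ 275.0 + 9.6954*I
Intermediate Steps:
X = 19 (X = 5/2 - ½*(-33) = 5/2 + 33/2 = 19)
n = I*√94 (n = √(-113 + 19) = √(-94) = I*√94 ≈ 9.6954*I)
275 + n = 275 + I*√94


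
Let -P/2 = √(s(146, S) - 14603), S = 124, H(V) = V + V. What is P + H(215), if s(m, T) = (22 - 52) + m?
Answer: 430 - 2*I*√14487 ≈ 430.0 - 240.72*I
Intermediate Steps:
H(V) = 2*V
s(m, T) = -30 + m
P = -2*I*√14487 (P = -2*√((-30 + 146) - 14603) = -2*√(116 - 14603) = -2*I*√14487 ≈ -240.72*I)
P + H(215) = -2*I*√14487 + 2*215 = -2*I*√14487 + 430 = 430 - 2*I*√14487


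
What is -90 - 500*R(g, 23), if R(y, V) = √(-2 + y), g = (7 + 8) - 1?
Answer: -90 - 1000*√3 ≈ -1822.1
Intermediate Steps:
g = 14 (g = 15 - 1 = 14)
-90 - 500*R(g, 23) = -90 - 500*√(-2 + 14) = -90 - 1000*√3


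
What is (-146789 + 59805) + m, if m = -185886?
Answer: -272870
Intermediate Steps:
(-146789 + 59805) + m = (-146789 + 59805) - 185886 = -86984 - 185886 = -272870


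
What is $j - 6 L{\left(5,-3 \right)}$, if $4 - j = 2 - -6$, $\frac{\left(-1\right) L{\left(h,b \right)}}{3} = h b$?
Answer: $-274$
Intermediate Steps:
$L{\left(h,b \right)} = - 3 b h$ ($L{\left(h,b \right)} = - 3 h b = - 3 b h$)
$j = -4$ ($j = 4 - \left(2 - -6\right) = 4 - \left(2 + 6\right) = 4 - 8 = -4$)
$j - 6 L{\left(5,-3 \right)} = -4 - 6 \left(\left(-3\right) \left(-3\right) 5\right) = -4 - 270 = -274$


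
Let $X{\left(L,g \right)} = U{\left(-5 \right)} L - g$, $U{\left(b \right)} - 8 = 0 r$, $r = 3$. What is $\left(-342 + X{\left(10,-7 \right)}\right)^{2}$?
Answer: $65025$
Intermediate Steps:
$U{\left(b \right)} = 8$ ($U{\left(b \right)} = 8 + 0 \cdot 3 = 8 + 0 = 8$)
$X{\left(L,g \right)} = - g + 8 L$ ($X{\left(L,g \right)} = 8 L - g = - g + 8 L$)
$\left(-342 + X{\left(10,-7 \right)}\right)^{2} = \left(-342 + \left(\left(-1\right) \left(-7\right) + 8 \cdot 10\right)\right)^{2} = \left(-342 + \left(7 + 80\right)\right)^{2} = \left(-342 + 87\right)^{2} = \left(-255\right)^{2} = 65025$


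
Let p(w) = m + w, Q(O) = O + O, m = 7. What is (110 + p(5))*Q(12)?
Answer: 2928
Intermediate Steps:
Q(O) = 2*O
p(w) = 7 + w
(110 + p(5))*Q(12) = (110 + (7 + 5))*(2*12) = (110 + 12)*24 = 122*24 = 2928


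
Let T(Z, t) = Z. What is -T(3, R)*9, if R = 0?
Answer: -27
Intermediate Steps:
-T(3, R)*9 = -1*3*9 = -3*9 = -27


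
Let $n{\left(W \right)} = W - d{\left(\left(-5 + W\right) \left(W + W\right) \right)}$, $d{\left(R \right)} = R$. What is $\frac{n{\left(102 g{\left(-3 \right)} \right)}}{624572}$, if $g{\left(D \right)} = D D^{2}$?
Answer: $- \frac{7599663}{312286} \approx -24.336$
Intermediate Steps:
$g{\left(D \right)} = D^{3}$
$n{\left(W \right)} = W - 2 W \left(-5 + W\right)$ ($n{\left(W \right)} = W - \left(-5 + W\right) \left(W + W\right) = W - \left(-5 + W\right) 2 W = W - 2 W \left(-5 + W\right)$)
$\frac{n{\left(102 g{\left(-3 \right)} \right)}}{624572} = \frac{102 \left(-3\right)^{3} \left(11 - 2 \cdot 102 \left(-3\right)^{3}\right)}{624572} = 102 \left(-27\right) \left(11 - 2 \cdot 102 \left(-27\right)\right) \frac{1}{624572} = - 2754 \left(11 - -5508\right) \frac{1}{624572} = - 2754 \left(11 + 5508\right) \frac{1}{624572} = \left(-2754\right) 5519 \cdot \frac{1}{624572} = \left(-15199326\right) \frac{1}{624572} = - \frac{7599663}{312286}$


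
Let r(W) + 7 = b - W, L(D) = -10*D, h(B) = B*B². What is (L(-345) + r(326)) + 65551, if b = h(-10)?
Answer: 67668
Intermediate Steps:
h(B) = B³
b = -1000 (b = (-10)³ = -1000)
r(W) = -1007 - W (r(W) = -7 + (-1000 - W) = -1007 - W)
(L(-345) + r(326)) + 65551 = (-10*(-345) + (-1007 - 1*326)) + 65551 = (3450 + (-1007 - 326)) + 65551 = (3450 - 1333) + 65551 = 2117 + 65551 = 67668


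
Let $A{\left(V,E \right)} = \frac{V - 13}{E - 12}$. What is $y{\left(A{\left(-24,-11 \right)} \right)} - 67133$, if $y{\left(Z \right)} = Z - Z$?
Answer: $-67133$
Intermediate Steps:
$A{\left(V,E \right)} = \frac{-13 + V}{-12 + E}$
$y{\left(Z \right)} = 0$
$y{\left(A{\left(-24,-11 \right)} \right)} - 67133 = 0 - 67133 = -67133$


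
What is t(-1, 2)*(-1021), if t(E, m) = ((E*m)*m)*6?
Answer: 24504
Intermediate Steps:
t(E, m) = 6*E*m² (t(E, m) = (E*m²)*6 = 6*E*m²)
t(-1, 2)*(-1021) = (6*(-1)*2²)*(-1021) = (6*(-1)*4)*(-1021) = -24*(-1021) = 24504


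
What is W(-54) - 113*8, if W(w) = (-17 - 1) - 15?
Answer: -937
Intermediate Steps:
W(w) = -33 (W(w) = -18 - 15 = -33)
W(-54) - 113*8 = -33 - 113*8 = -33 - 1*904 = -33 - 904 = -937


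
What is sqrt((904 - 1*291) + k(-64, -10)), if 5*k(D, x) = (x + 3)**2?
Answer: 3*sqrt(1730)/5 ≈ 24.956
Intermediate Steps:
k(D, x) = (3 + x)**2/5 (k(D, x) = (x + 3)**2/5 = (3 + x)**2/5)
sqrt((904 - 1*291) + k(-64, -10)) = sqrt((904 - 1*291) + (3 - 10)**2/5) = sqrt((904 - 291) + (1/5)*(-7)**2) = sqrt(613 + (1/5)*49) = sqrt(613 + 49/5) = sqrt(3114/5) = 3*sqrt(1730)/5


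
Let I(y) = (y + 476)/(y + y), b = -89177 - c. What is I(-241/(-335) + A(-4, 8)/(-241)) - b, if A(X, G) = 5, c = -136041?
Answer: -22051829/474 ≈ -46523.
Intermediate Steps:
b = 46864 (b = -89177 - 1*(-136041) = -89177 + 136041 = 46864)
I(y) = (476 + y)/(2*y) (I(y) = (476 + y)/((2*y)) = (476 + y)*(1/(2*y)) = (476 + y)/(2*y))
I(-241/(-335) + A(-4, 8)/(-241)) - b = (476 + (-241/(-335) + 5/(-241)))/(2*(-241/(-335) + 5/(-241))) - 1*46864 = (476 + (-241*(-1/335) + 5*(-1/241)))/(2*(-241*(-1/335) + 5*(-1/241))) - 46864 = (476 + (241/335 - 5/241))/(2*(241/335 - 5/241)) - 46864 = (476 + 56406/80735)/(2*(56406/80735)) - 46864 = (½)*(80735/56406)*(38486266/80735) - 46864 = 161707/474 - 46864 = -22051829/474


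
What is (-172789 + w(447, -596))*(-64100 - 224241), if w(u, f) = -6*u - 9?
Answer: 50598078680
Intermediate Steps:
w(u, f) = -9 - 6*u
(-172789 + w(447, -596))*(-64100 - 224241) = (-172789 + (-9 - 6*447))*(-64100 - 224241) = (-172789 + (-9 - 2682))*(-288341) = (-172789 - 2691)*(-288341) = -175480*(-288341) = 50598078680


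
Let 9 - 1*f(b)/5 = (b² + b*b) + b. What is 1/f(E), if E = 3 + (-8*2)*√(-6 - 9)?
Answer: -I/(-38340*I + 1040*√15) ≈ 2.5798e-5 - 2.7102e-6*I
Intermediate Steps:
E = 3 - 16*I*√15 ≈ 3.0 - 61.968*I
f(b) = 45 - 10*b² - 5*b (f(b) = 45 - 5*((b² + b*b) + b) = 45 - 5*((b² + b²) + b) = 45 - 5*(2*b² + b) = 45 - 5*(b + 2*b²) = 45 + (-10*b² - 5*b) = 45 - 10*b² - 5*b)
1/f(E) = 1/(45 - 10*(3 - 16*I*√15)² - 5*(3 - 16*I*√15)) = 1/(45 - 10*(3 - 16*I*√15)² + (-15 + 80*I*√15)) = 1/(30 - 10*(3 - 16*I*√15)² + 80*I*√15)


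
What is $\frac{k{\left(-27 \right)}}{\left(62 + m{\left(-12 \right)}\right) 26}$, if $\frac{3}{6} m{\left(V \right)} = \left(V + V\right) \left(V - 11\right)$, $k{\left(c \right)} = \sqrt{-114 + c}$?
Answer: $\frac{i \sqrt{141}}{30316} \approx 0.00039169 i$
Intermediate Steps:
$m{\left(V \right)} = 4 V \left(-11 + V\right)$ ($m{\left(V \right)} = 2 \left(V + V\right) \left(V - 11\right) = 2 \cdot 2 V \left(-11 + V\right) = 4 V \left(-11 + V\right)$)
$\frac{k{\left(-27 \right)}}{\left(62 + m{\left(-12 \right)}\right) 26} = \frac{\sqrt{-114 - 27}}{\left(62 + 4 \left(-12\right) \left(-11 - 12\right)\right) 26} = \frac{\sqrt{-141}}{\left(62 + 4 \left(-12\right) \left(-23\right)\right) 26} = \frac{i \sqrt{141}}{\left(62 + 1104\right) 26} = \frac{i \sqrt{141}}{1166 \cdot 26} = \frac{i \sqrt{141}}{30316}$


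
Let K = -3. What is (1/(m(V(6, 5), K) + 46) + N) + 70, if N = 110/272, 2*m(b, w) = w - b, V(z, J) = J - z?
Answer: 431011/6120 ≈ 70.427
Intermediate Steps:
m(b, w) = w/2 - b/2 (m(b, w) = (w - b)/2 = w/2 - b/2)
N = 55/136 (N = 110*(1/272) = 55/136 ≈ 0.40441)
(1/(m(V(6, 5), K) + 46) + N) + 70 = (1/(((½)*(-3) - (5 - 1*6)/2) + 46) + 55/136) + 70 = (1/((-3/2 - (5 - 6)/2) + 46) + 55/136) + 70 = (1/((-3/2 - ½*(-1)) + 46) + 55/136) + 70 = (1/((-3/2 + ½) + 46) + 55/136) + 70 = (1/(-1 + 46) + 55/136) + 70 = (1/45 + 55/136) + 70 = 2611/6120 + 70 = 431011/6120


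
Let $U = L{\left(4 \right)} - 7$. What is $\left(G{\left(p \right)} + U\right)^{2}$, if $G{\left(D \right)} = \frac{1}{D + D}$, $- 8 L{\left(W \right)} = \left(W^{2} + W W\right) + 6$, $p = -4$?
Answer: $\frac{9025}{64} \approx 141.02$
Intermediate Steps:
$L{\left(W \right)} = - \frac{3}{4} - \frac{W^{2}}{4}$ ($L{\left(W \right)} = - \frac{\left(W^{2} + W W\right) + 6}{8} = - \frac{\left(W^{2} + W^{2}\right) + 6}{8} = - \frac{2 W^{2} + 6}{8} = - \frac{6 + 2 W^{2}}{8} = - \frac{3}{4} - \frac{W^{2}}{4}$)
$G{\left(D \right)} = \frac{1}{2 D}$
$U = - \frac{47}{4}$ ($U = \left(- \frac{3}{4} - \frac{4^{2}}{4}\right) - 7 = \left(- \frac{3}{4} - 4\right) - 7 = - \frac{19}{4} - 7 = - \frac{47}{4} \approx -11.75$)
$\left(G{\left(p \right)} + U\right)^{2} = \left(\frac{1}{2 \left(-4\right)} - \frac{47}{4}\right)^{2} = \left(\frac{1}{2} \left(- \frac{1}{4}\right) - \frac{47}{4}\right)^{2} = \left(- \frac{1}{8} - \frac{47}{4}\right)^{2} = \left(- \frac{95}{8}\right)^{2} = \frac{9025}{64}$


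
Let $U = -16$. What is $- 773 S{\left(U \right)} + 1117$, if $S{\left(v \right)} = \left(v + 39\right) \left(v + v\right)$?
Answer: $570045$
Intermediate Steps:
$S{\left(v \right)} = 2 v \left(39 + v\right)$ ($S{\left(v \right)} = \left(39 + v\right) 2 v = 2 v \left(39 + v\right)$)
$- 773 S{\left(U \right)} + 1117 = - 773 \cdot 2 \left(-16\right) \left(39 - 16\right) + 1117 = - 773 \cdot 2 \left(-16\right) 23 + 1117 = \left(-773\right) \left(-736\right) + 1117 = 568928 + 1117 = 570045$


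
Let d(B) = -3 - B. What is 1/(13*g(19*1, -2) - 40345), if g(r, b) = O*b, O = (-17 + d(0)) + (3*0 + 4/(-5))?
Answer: -5/199021 ≈ -2.5123e-5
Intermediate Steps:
O = -104/5 (O = (-17 + (-3 - 1*0)) + (3*0 + 4/(-5)) = (-17 + (-3 + 0)) + (0 + 4*(-⅕)) = (-17 - 3) + (0 - ⅘) = -20 - ⅘ = -104/5 ≈ -20.800)
g(r, b) = -104*b/5
1/(13*g(19*1, -2) - 40345) = 1/(13*(-104/5*(-2)) - 40345) = 1/(13*(208/5) - 40345) = 1/(2704/5 - 40345) = 1/(-199021/5) = -5/199021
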